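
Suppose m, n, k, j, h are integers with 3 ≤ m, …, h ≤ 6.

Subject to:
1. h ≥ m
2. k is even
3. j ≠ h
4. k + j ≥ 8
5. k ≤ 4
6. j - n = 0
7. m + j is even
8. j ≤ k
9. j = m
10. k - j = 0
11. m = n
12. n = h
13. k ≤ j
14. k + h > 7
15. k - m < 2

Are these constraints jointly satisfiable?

From constraints 9, 11, and 12, j = m = n = h, so j = h. But constraint 3 says j ≠ h. Contradiction.

Unsatisfiable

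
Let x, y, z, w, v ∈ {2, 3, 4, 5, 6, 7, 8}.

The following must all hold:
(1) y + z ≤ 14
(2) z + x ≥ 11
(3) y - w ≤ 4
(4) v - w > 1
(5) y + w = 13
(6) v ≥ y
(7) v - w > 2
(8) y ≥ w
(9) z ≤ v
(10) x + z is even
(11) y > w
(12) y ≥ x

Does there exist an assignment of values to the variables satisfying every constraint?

Setting (x, y, z, w, v) = (8, 8, 6, 5, 8) satisfies everything: constraint 1: y + z = 14; constraint 2: z + x = 14; constraint 3: y - w = 3, and the others follow.

Satisfiable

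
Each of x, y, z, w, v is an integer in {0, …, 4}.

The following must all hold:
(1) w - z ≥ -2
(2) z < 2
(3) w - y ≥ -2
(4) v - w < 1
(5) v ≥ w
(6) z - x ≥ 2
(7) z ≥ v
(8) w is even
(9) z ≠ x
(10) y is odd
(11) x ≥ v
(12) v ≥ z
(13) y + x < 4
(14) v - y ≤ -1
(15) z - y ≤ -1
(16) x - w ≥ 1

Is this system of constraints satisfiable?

Unsatisfiable

Constraints 3, 6, 15, and 16 give x − w ≥ 1, w − y ≥ -2, y − z ≥ 1, z − x ≥ 2.
Adding all 4 inequalities: the left sides telescope to 0, and the right sides sum to 1 + (-2) + 1 + 2 = 2. So 0 ≥ 2, which is false.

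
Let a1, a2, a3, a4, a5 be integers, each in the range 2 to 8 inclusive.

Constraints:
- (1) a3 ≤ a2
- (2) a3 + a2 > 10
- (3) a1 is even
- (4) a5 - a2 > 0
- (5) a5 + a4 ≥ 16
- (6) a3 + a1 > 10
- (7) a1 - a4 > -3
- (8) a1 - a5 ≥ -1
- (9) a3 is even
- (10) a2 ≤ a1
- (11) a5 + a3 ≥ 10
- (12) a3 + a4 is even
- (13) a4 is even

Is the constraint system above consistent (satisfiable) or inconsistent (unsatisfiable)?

Take a1 = 8, a2 = 7, a3 = 4, a4 = 8, a5 = 8. Then constraint 2: a3 + a2 = 11; constraint 4: a5 - a2 = 1, and every other listed constraint is also met.

Satisfiable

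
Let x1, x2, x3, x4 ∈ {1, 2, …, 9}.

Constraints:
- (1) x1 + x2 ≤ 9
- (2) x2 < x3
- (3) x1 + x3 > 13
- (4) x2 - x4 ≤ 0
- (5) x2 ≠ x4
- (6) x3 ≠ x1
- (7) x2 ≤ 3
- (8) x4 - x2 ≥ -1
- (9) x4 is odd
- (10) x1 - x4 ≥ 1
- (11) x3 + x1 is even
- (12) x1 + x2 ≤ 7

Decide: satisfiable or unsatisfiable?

One satisfying assignment is x1 = 5, x2 = 1, x3 = 9, x4 = 3.
For the less obvious constraints — constraint 1: x1 + x2 = 6; constraint 3: x1 + x3 = 14; constraint 4: x2 - x4 = -2 — and the others hold by inspection.

Satisfiable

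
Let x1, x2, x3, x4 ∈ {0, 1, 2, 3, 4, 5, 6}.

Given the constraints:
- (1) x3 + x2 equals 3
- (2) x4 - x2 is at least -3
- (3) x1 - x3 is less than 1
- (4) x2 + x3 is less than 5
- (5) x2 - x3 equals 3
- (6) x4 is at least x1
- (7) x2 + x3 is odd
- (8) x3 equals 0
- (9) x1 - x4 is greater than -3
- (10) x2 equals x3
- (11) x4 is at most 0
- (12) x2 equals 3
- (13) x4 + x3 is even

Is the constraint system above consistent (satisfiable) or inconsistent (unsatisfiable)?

Unsatisfiable

Constraint 12 fixes x2 = 3 and constraint 8 fixes x3 = 0, but constraint 10 requires x2 = x3. Since 3 ≠ 0, contradiction.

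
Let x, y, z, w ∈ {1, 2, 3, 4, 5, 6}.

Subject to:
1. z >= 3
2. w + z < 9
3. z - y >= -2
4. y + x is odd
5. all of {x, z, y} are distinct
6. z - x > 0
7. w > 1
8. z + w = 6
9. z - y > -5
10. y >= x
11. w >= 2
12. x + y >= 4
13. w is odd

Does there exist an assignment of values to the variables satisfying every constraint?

Take x = 2, y = 5, z = 3, w = 3. Then constraint 2: w + z = 6; constraint 3: z - y = -2; constraint 6: z - x = 1, and every other listed constraint is also met.

Satisfiable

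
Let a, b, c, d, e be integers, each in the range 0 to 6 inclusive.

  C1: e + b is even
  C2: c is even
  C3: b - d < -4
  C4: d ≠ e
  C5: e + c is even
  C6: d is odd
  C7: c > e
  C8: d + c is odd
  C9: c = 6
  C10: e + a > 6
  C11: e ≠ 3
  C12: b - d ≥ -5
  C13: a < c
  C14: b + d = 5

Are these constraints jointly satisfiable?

Try a = 5, b = 0, c = 6, d = 5, e = 2.
Check constraint 3: b - d = -5; constraint 10: e + a = 7. The remaining constraints are straightforward to verify.

Satisfiable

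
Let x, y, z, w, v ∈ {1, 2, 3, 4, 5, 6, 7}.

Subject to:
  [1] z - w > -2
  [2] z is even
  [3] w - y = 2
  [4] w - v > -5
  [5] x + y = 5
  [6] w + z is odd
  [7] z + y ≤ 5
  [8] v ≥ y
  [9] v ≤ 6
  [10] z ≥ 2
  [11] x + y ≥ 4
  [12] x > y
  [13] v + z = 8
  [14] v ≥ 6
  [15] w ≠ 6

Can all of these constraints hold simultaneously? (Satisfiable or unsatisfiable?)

The assignment x = 4, y = 1, z = 2, w = 3, v = 6 works:
  constraint 1 holds since z - w = -1.
  constraint 3 holds since w - y = 2.
The rest check out directly.

Satisfiable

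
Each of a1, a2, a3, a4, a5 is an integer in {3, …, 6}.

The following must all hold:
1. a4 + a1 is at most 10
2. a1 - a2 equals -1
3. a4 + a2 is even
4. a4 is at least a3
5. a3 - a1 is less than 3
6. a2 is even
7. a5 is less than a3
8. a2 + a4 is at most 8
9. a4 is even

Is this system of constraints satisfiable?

One satisfying assignment is a1 = 3, a2 = 4, a3 = 4, a4 = 4, a5 = 3.
For the less obvious constraints — constraint 1: a4 + a1 = 7; constraint 2: a1 - a2 = -1; constraint 5: a3 - a1 = 1 — and the others hold by inspection.

Satisfiable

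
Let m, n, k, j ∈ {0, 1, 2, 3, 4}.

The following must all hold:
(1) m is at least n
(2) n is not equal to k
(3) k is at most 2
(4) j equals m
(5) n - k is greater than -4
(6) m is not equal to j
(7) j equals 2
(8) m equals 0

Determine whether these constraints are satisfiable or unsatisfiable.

Unsatisfiable

Constraint 7 fixes j = 2 and constraint 8 fixes m = 0, but constraint 4 requires j = m. Since 2 ≠ 0, contradiction.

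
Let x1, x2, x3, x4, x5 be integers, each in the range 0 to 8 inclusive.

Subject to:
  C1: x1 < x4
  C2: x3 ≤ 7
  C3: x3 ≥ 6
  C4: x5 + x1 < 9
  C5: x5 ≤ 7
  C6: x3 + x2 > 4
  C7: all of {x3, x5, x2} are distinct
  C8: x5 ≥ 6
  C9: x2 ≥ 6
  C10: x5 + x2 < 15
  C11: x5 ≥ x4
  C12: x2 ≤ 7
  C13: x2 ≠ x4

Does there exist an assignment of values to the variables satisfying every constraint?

Constraints 2, 3, 5, 8, 9, and 12 confine each of x3, x5, x2 to the 2 values {6, 7}.
Constraint 7 requires all 3 of them to be distinct, but only 2 values are available — impossible by the pigeonhole principle.

Unsatisfiable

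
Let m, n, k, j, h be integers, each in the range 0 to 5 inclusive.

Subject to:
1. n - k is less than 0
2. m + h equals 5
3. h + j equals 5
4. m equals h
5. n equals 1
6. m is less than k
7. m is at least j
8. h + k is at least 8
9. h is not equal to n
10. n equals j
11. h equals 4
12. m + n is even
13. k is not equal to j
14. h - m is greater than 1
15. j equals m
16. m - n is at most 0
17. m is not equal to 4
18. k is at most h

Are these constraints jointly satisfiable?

Constraint 5 fixes n = 1 and constraint 11 fixes h = 4. Constraints 4, 10, and 15 give n = j = m = h, so n = h. But 1 ≠ 4 — contradiction.

Unsatisfiable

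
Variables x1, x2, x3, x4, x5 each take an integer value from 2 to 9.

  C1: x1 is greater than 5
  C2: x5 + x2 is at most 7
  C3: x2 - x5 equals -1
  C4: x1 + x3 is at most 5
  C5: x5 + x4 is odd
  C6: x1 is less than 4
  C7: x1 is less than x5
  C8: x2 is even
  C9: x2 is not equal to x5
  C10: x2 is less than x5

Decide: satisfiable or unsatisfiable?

From constraint 1: x1 ≥ 6. From constraint 6: x1 ≤ 3. But 3 < 6, so no value of x1 works.

Unsatisfiable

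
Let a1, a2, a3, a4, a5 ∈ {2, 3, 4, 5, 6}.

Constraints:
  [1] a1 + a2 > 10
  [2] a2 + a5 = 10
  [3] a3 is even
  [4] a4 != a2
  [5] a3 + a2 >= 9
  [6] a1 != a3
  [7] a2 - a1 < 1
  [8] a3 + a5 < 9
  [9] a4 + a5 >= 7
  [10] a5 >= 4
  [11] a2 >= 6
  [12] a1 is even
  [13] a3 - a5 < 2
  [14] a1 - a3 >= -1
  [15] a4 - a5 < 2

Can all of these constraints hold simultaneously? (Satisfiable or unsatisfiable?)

Satisfiable

The assignment a1 = 6, a2 = 6, a3 = 4, a4 = 3, a5 = 4 works:
  constraint 1 holds since a1 + a2 = 12.
  constraint 2 holds since a2 + a5 = 10.
The rest check out directly.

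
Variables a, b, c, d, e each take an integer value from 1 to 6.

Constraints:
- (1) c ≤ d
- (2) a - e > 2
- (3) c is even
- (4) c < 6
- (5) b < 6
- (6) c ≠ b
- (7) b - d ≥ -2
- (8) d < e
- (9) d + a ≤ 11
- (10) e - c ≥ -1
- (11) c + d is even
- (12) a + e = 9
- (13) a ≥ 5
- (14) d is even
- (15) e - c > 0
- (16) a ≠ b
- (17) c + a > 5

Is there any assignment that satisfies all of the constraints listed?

Satisfiable

Try a = 6, b = 3, c = 2, d = 2, e = 3.
Check constraint 2: a - e = 3; constraint 7: b - d = 1; constraint 9: d + a = 8. The remaining constraints are straightforward to verify.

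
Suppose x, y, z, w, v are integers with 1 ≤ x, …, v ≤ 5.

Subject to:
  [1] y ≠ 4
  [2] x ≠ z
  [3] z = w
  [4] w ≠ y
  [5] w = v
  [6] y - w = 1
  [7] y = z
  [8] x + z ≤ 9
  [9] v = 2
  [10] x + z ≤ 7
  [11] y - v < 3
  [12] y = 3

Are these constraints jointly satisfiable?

Constraint 12 fixes y = 3 and constraint 9 fixes v = 2. Constraints 3, 5, and 7 give y = z = w = v, so y = v. But 3 ≠ 2 — contradiction.

Unsatisfiable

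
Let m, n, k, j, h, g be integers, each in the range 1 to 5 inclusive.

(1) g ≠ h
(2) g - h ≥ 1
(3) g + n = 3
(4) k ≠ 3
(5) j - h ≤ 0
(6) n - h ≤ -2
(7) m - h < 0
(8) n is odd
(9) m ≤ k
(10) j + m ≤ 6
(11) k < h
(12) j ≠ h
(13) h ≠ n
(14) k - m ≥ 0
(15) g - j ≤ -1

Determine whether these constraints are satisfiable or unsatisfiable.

Unsatisfiable

Constraints 2, 5, and 15 give j − g ≥ 1, g − h ≥ 1, h − j ≥ 0.
Adding all 3 inequalities: the left sides telescope to 0, and the right sides sum to 1 + 1 + 0 = 2. So 0 ≥ 2, which is false.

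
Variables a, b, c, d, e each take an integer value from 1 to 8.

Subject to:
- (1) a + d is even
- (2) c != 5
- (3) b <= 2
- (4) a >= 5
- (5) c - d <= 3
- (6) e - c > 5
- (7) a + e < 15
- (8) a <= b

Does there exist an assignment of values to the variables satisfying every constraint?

From constraint 4: a ≥ 5. From constraints 3 and 8: a ≤ b and b ≤ 2, so a ≤ 2. But 2 < 5, so no value of a works.

Unsatisfiable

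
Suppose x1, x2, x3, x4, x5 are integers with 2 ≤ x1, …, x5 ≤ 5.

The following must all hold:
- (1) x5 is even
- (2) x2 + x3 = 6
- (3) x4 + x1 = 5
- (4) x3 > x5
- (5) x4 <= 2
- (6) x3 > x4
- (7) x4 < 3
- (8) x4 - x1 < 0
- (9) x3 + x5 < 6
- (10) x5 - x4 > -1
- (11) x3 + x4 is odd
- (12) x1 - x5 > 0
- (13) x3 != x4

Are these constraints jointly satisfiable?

Take x1 = 3, x2 = 3, x3 = 3, x4 = 2, x5 = 2. Then constraint 2: x2 + x3 = 6; constraint 3: x4 + x1 = 5, and every other listed constraint is also met.

Satisfiable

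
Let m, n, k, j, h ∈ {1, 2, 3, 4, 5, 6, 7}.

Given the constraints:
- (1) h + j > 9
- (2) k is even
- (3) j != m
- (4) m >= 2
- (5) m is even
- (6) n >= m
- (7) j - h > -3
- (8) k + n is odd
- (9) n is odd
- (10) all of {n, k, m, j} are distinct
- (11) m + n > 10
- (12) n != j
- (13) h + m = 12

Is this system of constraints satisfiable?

One satisfying assignment is m = 6, n = 7, k = 2, j = 4, h = 6.
For the less obvious constraints — constraint 1: h + j = 10; constraint 7: j - h = -2; constraint 11: m + n = 13 — and the others hold by inspection.

Satisfiable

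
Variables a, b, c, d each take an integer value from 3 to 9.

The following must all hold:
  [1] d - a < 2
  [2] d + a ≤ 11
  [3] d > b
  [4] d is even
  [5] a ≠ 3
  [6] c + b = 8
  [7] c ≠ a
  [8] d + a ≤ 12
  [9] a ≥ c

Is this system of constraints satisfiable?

Try a = 5, b = 4, c = 4, d = 6.
Check constraint 1: d - a = 1; constraint 2: d + a = 11. The remaining constraints are straightforward to verify.

Satisfiable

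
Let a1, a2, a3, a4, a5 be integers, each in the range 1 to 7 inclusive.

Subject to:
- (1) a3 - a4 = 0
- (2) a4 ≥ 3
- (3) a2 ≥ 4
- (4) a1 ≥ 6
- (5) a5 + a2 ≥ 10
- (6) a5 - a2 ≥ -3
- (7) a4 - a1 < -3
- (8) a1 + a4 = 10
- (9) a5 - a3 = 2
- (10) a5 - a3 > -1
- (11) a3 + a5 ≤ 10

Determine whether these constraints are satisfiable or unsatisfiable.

Satisfiable

One satisfying assignment is a1 = 7, a2 = 6, a3 = 3, a4 = 3, a5 = 5.
For the less obvious constraints — constraint 1: a3 - a4 = 0; constraint 5: a5 + a2 = 11; constraint 6: a5 - a2 = -1 — and the others hold by inspection.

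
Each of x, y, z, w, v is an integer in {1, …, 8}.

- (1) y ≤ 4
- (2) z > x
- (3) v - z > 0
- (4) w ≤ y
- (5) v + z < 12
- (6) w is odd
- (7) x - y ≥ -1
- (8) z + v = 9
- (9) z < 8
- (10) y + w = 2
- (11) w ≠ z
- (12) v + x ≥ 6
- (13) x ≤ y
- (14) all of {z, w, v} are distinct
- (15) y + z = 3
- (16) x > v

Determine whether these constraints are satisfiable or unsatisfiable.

Constraints 2, 3, and 16 give v < x, x < z, z < v. Chaining: v < x < z < v, which forces v < v — impossible.

Unsatisfiable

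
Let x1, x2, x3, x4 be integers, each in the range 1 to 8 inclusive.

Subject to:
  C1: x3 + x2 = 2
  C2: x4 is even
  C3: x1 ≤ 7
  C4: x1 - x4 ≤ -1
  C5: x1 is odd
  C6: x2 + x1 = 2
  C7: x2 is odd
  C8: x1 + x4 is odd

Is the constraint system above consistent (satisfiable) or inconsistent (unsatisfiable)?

The assignment x1 = 1, x2 = 1, x3 = 1, x4 = 4 works:
  constraint 1 holds since x3 + x2 = 2.
  constraint 4 holds since x1 - x4 = -3.
The rest check out directly.

Satisfiable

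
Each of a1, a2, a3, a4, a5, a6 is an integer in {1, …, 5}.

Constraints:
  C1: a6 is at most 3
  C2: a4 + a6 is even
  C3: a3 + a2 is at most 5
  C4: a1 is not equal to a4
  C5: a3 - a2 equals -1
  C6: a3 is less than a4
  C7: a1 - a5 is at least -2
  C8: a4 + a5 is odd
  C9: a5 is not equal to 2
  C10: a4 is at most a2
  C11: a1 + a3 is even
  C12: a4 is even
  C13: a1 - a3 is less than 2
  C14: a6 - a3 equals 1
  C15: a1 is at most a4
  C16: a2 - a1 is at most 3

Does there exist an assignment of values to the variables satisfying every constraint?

Take a1 = 1, a2 = 2, a3 = 1, a4 = 2, a5 = 1, a6 = 2. Then constraint 3: a3 + a2 = 3; constraint 5: a3 - a2 = -1, and every other listed constraint is also met.

Satisfiable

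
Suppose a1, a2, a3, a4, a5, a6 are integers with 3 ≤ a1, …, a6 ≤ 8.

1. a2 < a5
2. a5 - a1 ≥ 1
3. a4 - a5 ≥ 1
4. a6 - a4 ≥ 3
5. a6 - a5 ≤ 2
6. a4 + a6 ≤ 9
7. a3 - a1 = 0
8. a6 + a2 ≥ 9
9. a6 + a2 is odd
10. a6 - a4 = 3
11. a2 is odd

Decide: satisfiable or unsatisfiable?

Constraints 3, 4, and 5 give a4 − a5 ≥ 1, a5 − a6 ≥ -2, a6 − a4 ≥ 3.
Adding all 3 inequalities: the left sides telescope to 0, and the right sides sum to 1 + (-2) + 3 = 2. So 0 ≥ 2, which is false.

Unsatisfiable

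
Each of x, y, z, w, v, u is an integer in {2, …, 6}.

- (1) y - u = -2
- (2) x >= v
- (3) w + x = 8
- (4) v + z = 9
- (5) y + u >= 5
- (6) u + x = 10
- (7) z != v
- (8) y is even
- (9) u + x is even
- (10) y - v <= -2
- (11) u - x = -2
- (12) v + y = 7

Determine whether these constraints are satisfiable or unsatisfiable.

Setting (x, y, z, w, v, u) = (6, 2, 4, 2, 5, 4) satisfies everything: constraint 1: y - u = -2; constraint 3: w + x = 8; constraint 4: v + z = 9, and the others follow.

Satisfiable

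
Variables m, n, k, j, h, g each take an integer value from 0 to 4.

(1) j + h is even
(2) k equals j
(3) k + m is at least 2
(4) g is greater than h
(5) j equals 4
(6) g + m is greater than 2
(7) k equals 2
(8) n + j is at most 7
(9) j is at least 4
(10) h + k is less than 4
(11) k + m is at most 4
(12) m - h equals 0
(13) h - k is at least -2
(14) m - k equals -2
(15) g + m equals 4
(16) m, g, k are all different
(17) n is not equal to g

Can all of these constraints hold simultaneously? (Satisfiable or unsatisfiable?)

Constraint 7 fixes k = 2 and constraint 5 fixes j = 4, but constraint 2 requires k = j. Since 2 ≠ 4, contradiction.

Unsatisfiable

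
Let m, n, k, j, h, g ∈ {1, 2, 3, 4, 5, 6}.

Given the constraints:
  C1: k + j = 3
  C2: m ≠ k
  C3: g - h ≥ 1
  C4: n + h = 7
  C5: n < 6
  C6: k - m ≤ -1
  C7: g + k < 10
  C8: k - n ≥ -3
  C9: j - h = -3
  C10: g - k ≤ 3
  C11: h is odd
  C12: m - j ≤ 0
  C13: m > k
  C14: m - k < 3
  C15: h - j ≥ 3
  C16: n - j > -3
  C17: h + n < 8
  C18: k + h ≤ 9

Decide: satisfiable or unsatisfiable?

Unsatisfiable

Constraints 3, 6, 10, 12, and 15 give k − g ≥ -3, g − h ≥ 1, h − j ≥ 3, j − m ≥ 0, m − k ≥ 1.
Adding all 5 inequalities: the left sides telescope to 0, and the right sides sum to (-3) + 1 + 3 + 0 + 1 = 2. So 0 ≥ 2, which is false.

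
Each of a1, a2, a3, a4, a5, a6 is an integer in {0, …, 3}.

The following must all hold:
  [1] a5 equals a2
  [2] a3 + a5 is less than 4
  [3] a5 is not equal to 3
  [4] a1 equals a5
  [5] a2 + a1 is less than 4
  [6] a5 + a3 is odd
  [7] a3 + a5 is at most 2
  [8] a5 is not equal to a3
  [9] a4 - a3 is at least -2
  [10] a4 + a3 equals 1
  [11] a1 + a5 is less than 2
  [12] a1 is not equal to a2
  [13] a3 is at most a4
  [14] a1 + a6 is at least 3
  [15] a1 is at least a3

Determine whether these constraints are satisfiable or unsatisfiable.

From constraints 1 and 4, a1 = a5 = a2, so a1 = a2. But constraint 12 says a1 ≠ a2. Contradiction.

Unsatisfiable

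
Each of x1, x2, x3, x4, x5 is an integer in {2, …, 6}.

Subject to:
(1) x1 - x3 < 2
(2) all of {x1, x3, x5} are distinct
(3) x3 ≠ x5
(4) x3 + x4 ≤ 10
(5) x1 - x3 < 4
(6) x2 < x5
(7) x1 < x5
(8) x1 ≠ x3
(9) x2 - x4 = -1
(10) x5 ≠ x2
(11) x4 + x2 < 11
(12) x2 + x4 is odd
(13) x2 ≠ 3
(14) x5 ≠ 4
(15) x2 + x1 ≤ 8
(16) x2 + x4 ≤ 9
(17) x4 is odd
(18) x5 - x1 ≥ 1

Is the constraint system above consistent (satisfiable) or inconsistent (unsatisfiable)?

Satisfiable

Take x1 = 4, x2 = 4, x3 = 3, x4 = 5, x5 = 6. Then constraint 1: x1 - x3 = 1; constraint 4: x3 + x4 = 8; constraint 5: x1 - x3 = 1, and every other listed constraint is also met.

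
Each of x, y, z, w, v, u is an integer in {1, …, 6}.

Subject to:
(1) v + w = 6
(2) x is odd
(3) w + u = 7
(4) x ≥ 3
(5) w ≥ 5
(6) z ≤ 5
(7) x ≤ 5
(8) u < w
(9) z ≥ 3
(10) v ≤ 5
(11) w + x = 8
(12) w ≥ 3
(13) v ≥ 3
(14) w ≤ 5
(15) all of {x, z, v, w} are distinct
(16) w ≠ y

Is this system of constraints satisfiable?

Unsatisfiable

Constraints 4, 6, 7, 9, 10, 12, 13, and 14 confine each of x, z, v, w to the 3 values {3, …, 5}.
Constraint 15 requires all 4 of them to be distinct, but only 3 values are available — impossible by the pigeonhole principle.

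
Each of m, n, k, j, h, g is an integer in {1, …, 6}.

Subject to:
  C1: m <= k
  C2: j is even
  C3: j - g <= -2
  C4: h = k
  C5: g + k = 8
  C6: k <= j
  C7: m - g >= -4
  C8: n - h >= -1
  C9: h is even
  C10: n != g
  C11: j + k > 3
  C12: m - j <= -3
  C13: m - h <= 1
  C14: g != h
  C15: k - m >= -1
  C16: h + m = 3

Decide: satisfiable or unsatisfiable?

Constraints 3, 7, and 12 give j − m ≥ 3, m − g ≥ -4, g − j ≥ 2.
Adding all 3 inequalities: the left sides telescope to 0, and the right sides sum to 3 + (-4) + 2 = 1. So 0 ≥ 1, which is false.

Unsatisfiable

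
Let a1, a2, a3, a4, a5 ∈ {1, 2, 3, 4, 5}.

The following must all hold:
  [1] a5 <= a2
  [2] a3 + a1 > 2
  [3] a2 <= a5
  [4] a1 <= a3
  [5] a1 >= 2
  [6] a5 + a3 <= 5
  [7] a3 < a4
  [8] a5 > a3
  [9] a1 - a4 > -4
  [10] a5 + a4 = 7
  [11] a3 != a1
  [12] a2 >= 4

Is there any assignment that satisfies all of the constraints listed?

From constraints 3 and 12: a5 ≥ a2 ≥ 4. From constraints 4 and 5: a3 ≥ a1 ≥ 2. Hence a5 + a3 ≥ 6. But constraint 6 requires a5 + a3 ≤ 5, and 5 < 6. Contradiction.

Unsatisfiable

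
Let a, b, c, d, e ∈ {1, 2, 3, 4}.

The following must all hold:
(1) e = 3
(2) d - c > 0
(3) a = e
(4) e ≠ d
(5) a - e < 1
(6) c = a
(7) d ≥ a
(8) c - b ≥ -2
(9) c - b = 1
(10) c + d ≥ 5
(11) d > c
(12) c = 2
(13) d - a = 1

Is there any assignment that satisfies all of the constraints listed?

Unsatisfiable

Constraint 12 fixes c = 2 and constraint 1 fixes e = 3. Constraints 3 and 6 give c = a = e, so c = e. But 2 ≠ 3 — contradiction.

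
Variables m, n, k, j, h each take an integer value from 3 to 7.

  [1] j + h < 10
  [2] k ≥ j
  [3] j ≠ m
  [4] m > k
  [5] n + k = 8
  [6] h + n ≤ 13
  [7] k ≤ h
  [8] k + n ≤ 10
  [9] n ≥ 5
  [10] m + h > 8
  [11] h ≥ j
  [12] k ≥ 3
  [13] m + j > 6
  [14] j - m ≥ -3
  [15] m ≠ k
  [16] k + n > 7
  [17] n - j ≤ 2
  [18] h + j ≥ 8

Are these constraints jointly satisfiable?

Try m = 5, n = 5, k = 3, j = 3, h = 5.
Check constraint 1: j + h = 8; constraint 5: n + k = 8; constraint 6: h + n = 10. The remaining constraints are straightforward to verify.

Satisfiable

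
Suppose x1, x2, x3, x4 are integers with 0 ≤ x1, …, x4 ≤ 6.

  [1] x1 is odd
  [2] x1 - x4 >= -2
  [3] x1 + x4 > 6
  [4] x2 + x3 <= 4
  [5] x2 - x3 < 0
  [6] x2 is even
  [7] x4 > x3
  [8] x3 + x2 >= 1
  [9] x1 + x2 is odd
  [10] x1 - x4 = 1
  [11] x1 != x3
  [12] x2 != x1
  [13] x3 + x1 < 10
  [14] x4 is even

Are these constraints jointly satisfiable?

The assignment x1 = 5, x2 = 0, x3 = 3, x4 = 4 works:
  constraint 2 holds since x1 - x4 = 1.
  constraint 3 holds since x1 + x4 = 9.
  constraint 4 holds since x2 + x3 = 3.
The rest check out directly.

Satisfiable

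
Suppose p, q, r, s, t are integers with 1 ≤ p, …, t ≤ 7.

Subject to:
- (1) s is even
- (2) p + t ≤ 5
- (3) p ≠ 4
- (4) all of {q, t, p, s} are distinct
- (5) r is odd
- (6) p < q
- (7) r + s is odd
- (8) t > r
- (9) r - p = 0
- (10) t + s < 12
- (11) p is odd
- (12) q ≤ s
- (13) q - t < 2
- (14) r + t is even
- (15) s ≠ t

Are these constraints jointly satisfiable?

Take p = 1, q = 2, r = 1, s = 6, t = 3. Then constraint 2: p + t = 4; constraint 9: r - p = 0; constraint 10: t + s = 9, and every other listed constraint is also met.

Satisfiable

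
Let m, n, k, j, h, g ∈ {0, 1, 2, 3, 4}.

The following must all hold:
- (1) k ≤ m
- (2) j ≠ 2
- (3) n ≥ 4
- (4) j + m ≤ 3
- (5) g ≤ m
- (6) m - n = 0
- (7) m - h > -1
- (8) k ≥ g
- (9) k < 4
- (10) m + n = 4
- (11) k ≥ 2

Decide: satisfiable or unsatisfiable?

From constraints 1 and 11: m ≥ k ≥ 2. From constraint 3: n ≥ 4. Hence m + n ≥ 6. But constraint 10 requires m + n = 4, and 4 < 6. Contradiction.

Unsatisfiable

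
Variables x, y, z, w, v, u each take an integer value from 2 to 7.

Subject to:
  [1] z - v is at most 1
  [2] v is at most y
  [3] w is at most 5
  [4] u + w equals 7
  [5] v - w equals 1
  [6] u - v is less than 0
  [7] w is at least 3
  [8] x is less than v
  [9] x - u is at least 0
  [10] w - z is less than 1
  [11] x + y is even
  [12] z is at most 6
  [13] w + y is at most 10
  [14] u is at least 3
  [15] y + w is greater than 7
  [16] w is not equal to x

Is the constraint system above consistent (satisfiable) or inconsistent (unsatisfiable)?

Setting (x, y, z, w, v, u) = (3, 5, 6, 4, 5, 3) satisfies everything: constraint 1: z - v = 1; constraint 4: u + w = 7; constraint 5: v - w = 1, and the others follow.

Satisfiable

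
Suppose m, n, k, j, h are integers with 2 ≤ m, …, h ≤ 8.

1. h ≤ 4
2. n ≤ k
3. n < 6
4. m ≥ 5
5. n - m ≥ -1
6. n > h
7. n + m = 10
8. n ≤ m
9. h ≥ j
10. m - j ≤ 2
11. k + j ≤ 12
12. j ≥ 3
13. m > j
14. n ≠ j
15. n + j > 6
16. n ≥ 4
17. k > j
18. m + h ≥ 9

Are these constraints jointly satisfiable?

Setting (m, n, k, j, h) = (5, 5, 7, 3, 4) satisfies everything: constraint 5: n - m = 0; constraint 7: n + m = 10; constraint 10: m - j = 2, and the others follow.

Satisfiable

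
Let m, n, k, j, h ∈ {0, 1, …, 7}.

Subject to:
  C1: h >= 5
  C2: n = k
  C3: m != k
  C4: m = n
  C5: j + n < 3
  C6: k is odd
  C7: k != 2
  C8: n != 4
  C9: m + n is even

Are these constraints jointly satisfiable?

Unsatisfiable

From constraints 2 and 4, m = n = k, so m = k. But constraint 3 says m ≠ k. Contradiction.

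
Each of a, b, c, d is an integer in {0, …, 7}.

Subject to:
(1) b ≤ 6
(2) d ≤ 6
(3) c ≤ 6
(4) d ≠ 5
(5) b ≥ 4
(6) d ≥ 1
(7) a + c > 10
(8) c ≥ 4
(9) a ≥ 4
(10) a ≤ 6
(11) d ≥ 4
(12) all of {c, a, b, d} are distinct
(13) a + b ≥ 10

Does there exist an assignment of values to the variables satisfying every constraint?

Unsatisfiable

Constraints 1, 2, 3, 5, 8, 9, 10, and 11 confine each of c, a, b, d to the 3 values {4, …, 6}.
Constraint 12 requires all 4 of them to be distinct, but only 3 values are available — impossible by the pigeonhole principle.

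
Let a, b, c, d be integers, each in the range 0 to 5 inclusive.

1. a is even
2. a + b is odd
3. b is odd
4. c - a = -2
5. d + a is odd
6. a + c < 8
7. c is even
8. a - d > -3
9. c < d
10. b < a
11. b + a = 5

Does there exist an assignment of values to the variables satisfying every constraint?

Satisfiable

The assignment a = 4, b = 1, c = 2, d = 5 works:
  constraint 4 holds since c - a = -2.
  constraint 6 holds since a + c = 6.
  constraint 8 holds since a - d = -1.
The rest check out directly.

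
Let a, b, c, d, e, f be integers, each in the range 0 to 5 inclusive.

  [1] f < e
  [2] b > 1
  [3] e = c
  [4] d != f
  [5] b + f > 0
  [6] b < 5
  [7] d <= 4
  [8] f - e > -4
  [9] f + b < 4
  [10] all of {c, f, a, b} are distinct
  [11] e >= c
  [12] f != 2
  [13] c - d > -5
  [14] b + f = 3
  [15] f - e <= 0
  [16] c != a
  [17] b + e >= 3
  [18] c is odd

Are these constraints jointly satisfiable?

Take a = 5, b = 3, c = 1, d = 4, e = 1, f = 0. Then constraint 5: b + f = 3; constraint 8: f - e = -1; constraint 9: f + b = 3, and every other listed constraint is also met.

Satisfiable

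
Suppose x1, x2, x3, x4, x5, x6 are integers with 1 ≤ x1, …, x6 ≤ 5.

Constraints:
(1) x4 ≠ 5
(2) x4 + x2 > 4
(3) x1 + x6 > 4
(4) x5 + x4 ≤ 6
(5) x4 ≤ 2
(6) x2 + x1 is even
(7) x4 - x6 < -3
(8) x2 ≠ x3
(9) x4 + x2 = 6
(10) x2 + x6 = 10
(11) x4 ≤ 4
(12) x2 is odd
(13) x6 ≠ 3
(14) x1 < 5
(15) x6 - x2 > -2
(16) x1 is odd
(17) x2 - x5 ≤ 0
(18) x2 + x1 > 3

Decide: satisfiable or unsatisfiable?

Satisfiable

One satisfying assignment is x1 = 1, x2 = 5, x3 = 3, x4 = 1, x5 = 5, x6 = 5.
For the less obvious constraints — constraint 2: x4 + x2 = 6; constraint 3: x1 + x6 = 6; constraint 4: x5 + x4 = 6 — and the others hold by inspection.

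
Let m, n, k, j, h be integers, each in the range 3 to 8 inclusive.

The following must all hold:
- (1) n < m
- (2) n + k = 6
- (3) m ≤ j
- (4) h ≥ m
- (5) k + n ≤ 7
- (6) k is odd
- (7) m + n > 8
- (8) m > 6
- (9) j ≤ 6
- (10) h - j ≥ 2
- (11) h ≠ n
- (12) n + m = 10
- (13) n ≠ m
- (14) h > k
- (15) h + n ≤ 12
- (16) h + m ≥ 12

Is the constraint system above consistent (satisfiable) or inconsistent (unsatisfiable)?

From constraint 8: m ≥ 7. From constraints 3 and 9: m ≤ j and j ≤ 6, so m ≤ 6. But 6 < 7, so no value of m works.

Unsatisfiable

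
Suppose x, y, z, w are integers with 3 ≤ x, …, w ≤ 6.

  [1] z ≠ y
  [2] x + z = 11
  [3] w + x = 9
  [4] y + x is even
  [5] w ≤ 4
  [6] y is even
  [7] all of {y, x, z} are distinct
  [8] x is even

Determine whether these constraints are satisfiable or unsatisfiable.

Try x = 6, y = 4, z = 5, w = 3.
Check constraint 2: x + z = 11; constraint 3: w + x = 9. The remaining constraints are straightforward to verify.

Satisfiable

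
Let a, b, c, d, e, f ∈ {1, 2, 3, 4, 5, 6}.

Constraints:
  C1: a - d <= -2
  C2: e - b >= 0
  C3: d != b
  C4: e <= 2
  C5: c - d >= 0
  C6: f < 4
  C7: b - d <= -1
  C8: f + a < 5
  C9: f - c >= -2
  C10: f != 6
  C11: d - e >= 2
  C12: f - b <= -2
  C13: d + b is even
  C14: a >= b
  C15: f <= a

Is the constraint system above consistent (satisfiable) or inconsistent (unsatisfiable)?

Constraints 2, 5, 9, 11, and 12 give d − e ≥ 2, e − b ≥ 0, b − f ≥ 2, f − c ≥ -2, c − d ≥ 0.
Adding all 5 inequalities: the left sides telescope to 0, and the right sides sum to 2 + 0 + 2 + (-2) + 0 = 2. So 0 ≥ 2, which is false.

Unsatisfiable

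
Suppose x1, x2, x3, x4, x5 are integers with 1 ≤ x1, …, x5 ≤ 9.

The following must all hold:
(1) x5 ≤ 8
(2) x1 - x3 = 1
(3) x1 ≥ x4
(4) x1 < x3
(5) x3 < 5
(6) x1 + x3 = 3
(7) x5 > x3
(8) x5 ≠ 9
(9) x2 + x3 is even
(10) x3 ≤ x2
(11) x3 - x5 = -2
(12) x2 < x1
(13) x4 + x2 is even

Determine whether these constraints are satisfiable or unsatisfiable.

Unsatisfiable

Constraints 4, 10, and 12 give x3 ≤ x2, x2 < x1, x1 < x3. Chaining: x3 ≤ x2 < x1 < x3, which forces x3 < x3 — impossible.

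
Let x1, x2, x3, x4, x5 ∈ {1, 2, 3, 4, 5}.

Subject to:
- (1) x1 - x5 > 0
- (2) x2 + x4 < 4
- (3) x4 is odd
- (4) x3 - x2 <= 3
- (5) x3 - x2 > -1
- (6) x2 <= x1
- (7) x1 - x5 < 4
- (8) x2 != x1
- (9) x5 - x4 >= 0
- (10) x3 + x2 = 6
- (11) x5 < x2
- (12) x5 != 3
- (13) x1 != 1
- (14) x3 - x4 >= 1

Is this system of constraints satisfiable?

Satisfiable

The assignment x1 = 3, x2 = 2, x3 = 4, x4 = 1, x5 = 1 works:
  constraint 1 holds since x1 - x5 = 2.
  constraint 2 holds since x2 + x4 = 3.
  constraint 4 holds since x3 - x2 = 2.
The rest check out directly.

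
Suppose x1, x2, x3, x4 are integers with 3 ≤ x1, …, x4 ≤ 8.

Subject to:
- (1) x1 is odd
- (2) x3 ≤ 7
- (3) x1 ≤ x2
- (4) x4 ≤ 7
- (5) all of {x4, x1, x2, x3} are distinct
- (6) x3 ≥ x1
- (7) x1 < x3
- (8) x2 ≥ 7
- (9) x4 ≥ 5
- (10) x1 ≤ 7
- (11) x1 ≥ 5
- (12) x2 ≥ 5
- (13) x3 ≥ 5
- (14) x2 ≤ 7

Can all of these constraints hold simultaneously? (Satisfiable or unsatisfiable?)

Unsatisfiable

Constraints 2, 4, 9, 10, 11, 12, 13, and 14 confine each of x4, x1, x2, x3 to the 3 values {5, …, 7}.
Constraint 5 requires all 4 of them to be distinct, but only 3 values are available — impossible by the pigeonhole principle.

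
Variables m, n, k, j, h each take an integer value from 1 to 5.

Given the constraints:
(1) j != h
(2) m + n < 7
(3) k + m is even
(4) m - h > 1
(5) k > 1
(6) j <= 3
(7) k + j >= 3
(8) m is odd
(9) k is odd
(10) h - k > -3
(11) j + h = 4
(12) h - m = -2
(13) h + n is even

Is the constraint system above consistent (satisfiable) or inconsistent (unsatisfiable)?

The assignment m = 3, n = 1, k = 3, j = 3, h = 1 works:
  constraint 2 holds since m + n = 4.
  constraint 4 holds since m - h = 2.
The rest check out directly.

Satisfiable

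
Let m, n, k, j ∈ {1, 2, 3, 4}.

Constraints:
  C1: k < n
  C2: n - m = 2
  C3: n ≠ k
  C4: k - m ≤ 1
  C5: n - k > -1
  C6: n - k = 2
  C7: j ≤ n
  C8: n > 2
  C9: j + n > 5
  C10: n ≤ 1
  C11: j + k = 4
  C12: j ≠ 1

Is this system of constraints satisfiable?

From constraint 8: n ≥ 3. From constraint 10: n ≤ 1. But 1 < 3, so no value of n works.

Unsatisfiable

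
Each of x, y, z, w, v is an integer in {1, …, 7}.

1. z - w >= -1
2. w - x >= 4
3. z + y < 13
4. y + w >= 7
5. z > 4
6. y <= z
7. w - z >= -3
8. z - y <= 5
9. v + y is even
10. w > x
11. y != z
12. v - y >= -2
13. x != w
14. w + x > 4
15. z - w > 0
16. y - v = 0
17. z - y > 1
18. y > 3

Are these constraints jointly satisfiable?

Satisfiable

One satisfying assignment is x = 1, y = 4, z = 7, w = 5, v = 4.
For the less obvious constraints — constraint 1: z - w = 2; constraint 2: w - x = 4; constraint 3: z + y = 11 — and the others hold by inspection.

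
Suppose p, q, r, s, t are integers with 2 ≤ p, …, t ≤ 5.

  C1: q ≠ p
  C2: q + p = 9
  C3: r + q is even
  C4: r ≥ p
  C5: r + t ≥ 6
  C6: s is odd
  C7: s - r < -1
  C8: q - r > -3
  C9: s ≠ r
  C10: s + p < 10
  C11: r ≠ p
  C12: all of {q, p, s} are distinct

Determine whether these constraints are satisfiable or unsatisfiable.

Satisfiable

One satisfying assignment is p = 4, q = 5, r = 5, s = 3, t = 2.
For the less obvious constraints — constraint 2: q + p = 9; constraint 5: r + t = 7 — and the others hold by inspection.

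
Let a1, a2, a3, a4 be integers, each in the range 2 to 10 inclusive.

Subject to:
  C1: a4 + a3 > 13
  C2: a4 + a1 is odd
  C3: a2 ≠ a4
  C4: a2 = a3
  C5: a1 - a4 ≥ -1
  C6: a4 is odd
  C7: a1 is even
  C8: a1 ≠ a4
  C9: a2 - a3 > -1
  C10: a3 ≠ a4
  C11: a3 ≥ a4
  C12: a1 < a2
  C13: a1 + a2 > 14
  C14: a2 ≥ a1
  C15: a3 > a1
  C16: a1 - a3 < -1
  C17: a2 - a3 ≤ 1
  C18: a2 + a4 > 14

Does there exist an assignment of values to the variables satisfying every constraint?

Satisfiable

Take a1 = 6, a2 = 10, a3 = 10, a4 = 5. Then constraint 1: a4 + a3 = 15; constraint 5: a1 - a4 = 1; constraint 9: a2 - a3 = 0, and every other listed constraint is also met.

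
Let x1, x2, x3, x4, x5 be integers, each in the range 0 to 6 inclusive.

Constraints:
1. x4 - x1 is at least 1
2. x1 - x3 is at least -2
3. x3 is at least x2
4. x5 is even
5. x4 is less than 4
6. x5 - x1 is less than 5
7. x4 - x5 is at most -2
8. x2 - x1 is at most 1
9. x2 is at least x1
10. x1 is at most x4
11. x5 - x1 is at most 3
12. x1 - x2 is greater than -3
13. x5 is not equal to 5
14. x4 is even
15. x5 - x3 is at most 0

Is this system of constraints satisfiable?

Unsatisfiable

Constraints 1, 2, 7, and 15 give x1 − x3 ≥ -2, x3 − x5 ≥ 0, x5 − x4 ≥ 2, x4 − x1 ≥ 1.
Adding all 4 inequalities: the left sides telescope to 0, and the right sides sum to (-2) + 0 + 2 + 1 = 1. So 0 ≥ 1, which is false.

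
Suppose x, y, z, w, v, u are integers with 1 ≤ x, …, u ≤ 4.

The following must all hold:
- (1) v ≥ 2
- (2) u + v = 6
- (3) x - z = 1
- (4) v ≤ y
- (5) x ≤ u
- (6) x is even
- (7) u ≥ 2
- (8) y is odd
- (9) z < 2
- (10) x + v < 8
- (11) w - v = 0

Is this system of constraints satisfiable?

Satisfiable

Setting (x, y, z, w, v, u) = (2, 3, 1, 3, 3, 3) satisfies everything: constraint 2: u + v = 6; constraint 3: x - z = 1; constraint 10: x + v = 5, and the others follow.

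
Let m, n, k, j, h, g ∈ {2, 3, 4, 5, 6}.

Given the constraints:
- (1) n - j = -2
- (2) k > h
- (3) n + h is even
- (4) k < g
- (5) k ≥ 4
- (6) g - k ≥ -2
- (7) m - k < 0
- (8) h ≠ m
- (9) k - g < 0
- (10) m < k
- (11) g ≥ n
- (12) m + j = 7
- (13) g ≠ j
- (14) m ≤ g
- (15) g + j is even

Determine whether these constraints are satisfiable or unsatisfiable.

Satisfiable

Try m = 3, n = 2, k = 5, j = 4, h = 4, g = 6.
Check constraint 1: n - j = -2; constraint 6: g - k = 1; constraint 7: m - k = -2. The remaining constraints are straightforward to verify.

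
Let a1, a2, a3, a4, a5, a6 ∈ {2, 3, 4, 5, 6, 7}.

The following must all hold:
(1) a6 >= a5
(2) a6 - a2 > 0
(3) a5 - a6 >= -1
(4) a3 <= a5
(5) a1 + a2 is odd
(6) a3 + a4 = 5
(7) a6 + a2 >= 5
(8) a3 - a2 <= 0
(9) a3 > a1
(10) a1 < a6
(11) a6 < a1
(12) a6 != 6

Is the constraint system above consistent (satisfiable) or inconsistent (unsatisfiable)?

Unsatisfiable

Constraints 2, 8, 9, and 11 give a2 < a6, a6 < a1, a1 < a3, a3 ≤ a2. Chaining: a2 < a6 < a1 < a3 ≤ a2, which forces a2 < a2 — impossible.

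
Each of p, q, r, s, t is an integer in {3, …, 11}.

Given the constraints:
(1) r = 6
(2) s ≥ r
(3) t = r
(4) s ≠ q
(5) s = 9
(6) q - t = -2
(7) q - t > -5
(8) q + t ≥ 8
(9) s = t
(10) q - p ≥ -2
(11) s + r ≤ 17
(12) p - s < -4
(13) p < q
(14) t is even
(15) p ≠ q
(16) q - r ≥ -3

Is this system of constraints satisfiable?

Unsatisfiable

Constraint 5 fixes s = 9 and constraint 1 fixes r = 6. Constraints 3 and 9 give s = t = r, so s = r. But 9 ≠ 6 — contradiction.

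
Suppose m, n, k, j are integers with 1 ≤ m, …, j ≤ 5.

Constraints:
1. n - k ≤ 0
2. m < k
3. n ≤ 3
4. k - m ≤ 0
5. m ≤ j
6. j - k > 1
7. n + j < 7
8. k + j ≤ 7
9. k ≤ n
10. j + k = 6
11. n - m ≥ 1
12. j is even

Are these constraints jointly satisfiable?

Unsatisfiable

Constraints 1, 4, and 11 give n − m ≥ 1, m − k ≥ 0, k − n ≥ 0.
Adding all 3 inequalities: the left sides telescope to 0, and the right sides sum to 1 + 0 + 0 = 1. So 0 ≥ 1, which is false.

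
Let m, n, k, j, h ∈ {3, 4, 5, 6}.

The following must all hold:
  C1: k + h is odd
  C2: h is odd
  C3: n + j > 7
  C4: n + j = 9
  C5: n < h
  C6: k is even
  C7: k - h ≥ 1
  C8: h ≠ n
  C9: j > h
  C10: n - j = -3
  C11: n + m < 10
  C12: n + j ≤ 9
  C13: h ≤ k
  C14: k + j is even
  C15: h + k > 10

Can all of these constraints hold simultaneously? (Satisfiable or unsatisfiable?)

The assignment m = 6, n = 3, k = 6, j = 6, h = 5 works:
  constraint 3 holds since n + j = 9.
  constraint 4 holds since n + j = 9.
  constraint 7 holds since k - h = 1.
The rest check out directly.

Satisfiable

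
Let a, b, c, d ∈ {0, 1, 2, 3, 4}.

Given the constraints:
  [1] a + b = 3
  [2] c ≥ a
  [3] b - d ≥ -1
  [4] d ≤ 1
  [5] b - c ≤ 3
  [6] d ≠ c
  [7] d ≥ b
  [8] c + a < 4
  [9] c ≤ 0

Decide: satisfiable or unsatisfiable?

From constraints 2 and 9: a ≤ c ≤ 0. From constraints 4 and 7: b ≤ d ≤ 1. Hence a + b ≤ 1. But constraint 1 requires a + b = 3, and 3 > 1. Contradiction.

Unsatisfiable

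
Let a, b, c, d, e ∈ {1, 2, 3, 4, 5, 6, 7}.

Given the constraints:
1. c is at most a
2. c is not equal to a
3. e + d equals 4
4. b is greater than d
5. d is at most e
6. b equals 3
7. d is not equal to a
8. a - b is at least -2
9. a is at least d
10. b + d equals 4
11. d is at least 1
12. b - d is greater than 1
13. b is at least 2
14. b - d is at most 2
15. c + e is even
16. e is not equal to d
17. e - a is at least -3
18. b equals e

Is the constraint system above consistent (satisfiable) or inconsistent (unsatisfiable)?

One satisfying assignment is a = 3, b = 3, c = 1, d = 1, e = 3.
For the less obvious constraints — constraint 3: e + d = 4; constraint 8: a - b = 0; constraint 10: b + d = 4 — and the others hold by inspection.

Satisfiable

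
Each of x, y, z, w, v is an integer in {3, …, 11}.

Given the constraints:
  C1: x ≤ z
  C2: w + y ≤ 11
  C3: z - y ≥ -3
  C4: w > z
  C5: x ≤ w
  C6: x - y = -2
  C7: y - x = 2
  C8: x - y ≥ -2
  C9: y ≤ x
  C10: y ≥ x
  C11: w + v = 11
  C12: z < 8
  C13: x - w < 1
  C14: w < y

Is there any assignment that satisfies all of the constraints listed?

Constraints 1, 4, 9, and 14 give x ≤ z, z < w, w < y, y ≤ x. Chaining: x ≤ z < w < y ≤ x, which forces x < x — impossible.

Unsatisfiable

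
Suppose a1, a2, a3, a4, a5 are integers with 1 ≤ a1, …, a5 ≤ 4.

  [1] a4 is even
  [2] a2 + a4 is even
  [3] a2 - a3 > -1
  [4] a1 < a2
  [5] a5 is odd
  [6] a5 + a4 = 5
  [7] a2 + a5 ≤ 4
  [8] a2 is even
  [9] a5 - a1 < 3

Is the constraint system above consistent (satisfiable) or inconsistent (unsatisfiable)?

Satisfiable

Try a1 = 1, a2 = 2, a3 = 1, a4 = 4, a5 = 1.
Check constraint 3: a2 - a3 = 1; constraint 6: a5 + a4 = 5; constraint 7: a2 + a5 = 3. The remaining constraints are straightforward to verify.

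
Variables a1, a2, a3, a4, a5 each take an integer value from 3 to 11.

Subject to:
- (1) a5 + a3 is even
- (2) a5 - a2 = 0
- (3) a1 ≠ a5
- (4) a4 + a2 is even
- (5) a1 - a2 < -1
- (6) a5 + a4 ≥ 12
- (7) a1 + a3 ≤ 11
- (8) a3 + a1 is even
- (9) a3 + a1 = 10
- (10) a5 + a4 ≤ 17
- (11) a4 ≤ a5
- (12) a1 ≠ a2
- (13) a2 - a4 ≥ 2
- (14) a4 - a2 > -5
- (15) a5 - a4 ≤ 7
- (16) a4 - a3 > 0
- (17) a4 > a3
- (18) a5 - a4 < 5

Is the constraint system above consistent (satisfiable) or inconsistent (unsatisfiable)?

Take a1 = 7, a2 = 9, a3 = 3, a4 = 5, a5 = 9. Then constraint 2: a5 - a2 = 0; constraint 5: a1 - a2 = -2, and every other listed constraint is also met.

Satisfiable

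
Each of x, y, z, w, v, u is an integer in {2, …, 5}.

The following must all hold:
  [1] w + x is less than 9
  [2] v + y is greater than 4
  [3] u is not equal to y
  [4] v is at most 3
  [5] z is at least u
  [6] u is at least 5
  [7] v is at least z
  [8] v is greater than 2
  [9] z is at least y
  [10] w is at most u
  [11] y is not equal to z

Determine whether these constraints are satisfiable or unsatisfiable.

Unsatisfiable

From constraints 5 and 6: z ≥ u and u ≥ 5, so z ≥ 5. From constraints 4 and 7: z ≤ v and v ≤ 3, so z ≤ 3. But 3 < 5, so no value of z works.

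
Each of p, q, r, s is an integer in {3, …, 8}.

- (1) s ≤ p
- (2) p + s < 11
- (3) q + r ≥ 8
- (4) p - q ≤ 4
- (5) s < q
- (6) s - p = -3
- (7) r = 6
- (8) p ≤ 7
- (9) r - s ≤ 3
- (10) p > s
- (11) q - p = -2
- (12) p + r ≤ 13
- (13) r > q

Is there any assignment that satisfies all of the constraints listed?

Satisfiable

Try p = 6, q = 4, r = 6, s = 3.
Check constraint 2: p + s = 9; constraint 3: q + r = 10. The remaining constraints are straightforward to verify.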